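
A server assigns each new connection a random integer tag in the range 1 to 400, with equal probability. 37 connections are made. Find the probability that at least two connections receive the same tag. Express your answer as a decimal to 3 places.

0.821

It's easier to compute the probability that all 37 are distinct.
P(all distinct) = 400/400 · 399/400 · ··· · 364/400 ≈ 0.179.
So the probability of at least one match is 1 − 0.179 = 0.821.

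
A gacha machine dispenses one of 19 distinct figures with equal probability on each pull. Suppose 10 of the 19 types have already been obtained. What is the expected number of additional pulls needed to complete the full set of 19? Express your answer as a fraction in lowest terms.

Starting from 10 distinct types, each trial gives a new one with probability (19−i)/19 when i types are held, so the wait for the next new type is 19/(19−i).
E = 19/9 + 19/8 + 19/7 + 19/6 + 19/5 + 19/4 + 19/3 + 19/2 + 19/1 = 135451/2520.

135451/2520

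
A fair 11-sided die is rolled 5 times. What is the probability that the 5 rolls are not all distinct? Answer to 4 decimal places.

P(all 5 different) = 11/11 · 10/11 · ··· · 7/11 ≈ 0.3442.
P(at least two equal) = 1 − 0.3442 = 0.6558.

0.6558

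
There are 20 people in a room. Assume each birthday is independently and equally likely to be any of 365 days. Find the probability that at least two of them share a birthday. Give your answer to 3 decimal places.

0.411

It's easier to compute the probability that all 20 are distinct.
P(all distinct) = 365/365 · 364/365 · ··· · 346/365 ≈ 0.589.
So the probability of at least one match is 1 − 0.589 = 0.411.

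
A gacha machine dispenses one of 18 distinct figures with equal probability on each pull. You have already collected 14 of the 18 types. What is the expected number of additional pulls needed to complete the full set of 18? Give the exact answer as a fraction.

75/2

Starting from 14 distinct types, each trial gives a new one with probability (18−i)/18 when i types are held, so the wait for the next new type is 18/(18−i).
E = 18/4 + 18/3 + 18/2 + 18/1 = 75/2.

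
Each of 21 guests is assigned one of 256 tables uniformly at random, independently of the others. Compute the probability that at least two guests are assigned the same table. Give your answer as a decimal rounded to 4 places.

0.5696

It's easier to compute the probability that all 21 are distinct.
P(all distinct) = 256/256 · 255/256 · ··· · 236/256 ≈ 0.4304.
So the probability of at least one match is 1 − 0.4304 = 0.5696.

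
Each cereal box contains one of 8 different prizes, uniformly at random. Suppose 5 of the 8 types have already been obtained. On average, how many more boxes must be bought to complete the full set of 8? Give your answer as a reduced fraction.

Starting from 5 distinct types, each trial gives a new one with probability (8−i)/8 when i types are held, so the wait for the next new type is 8/(8−i).
E = 8/3 + 8/2 + 8/1 = 44/3.

44/3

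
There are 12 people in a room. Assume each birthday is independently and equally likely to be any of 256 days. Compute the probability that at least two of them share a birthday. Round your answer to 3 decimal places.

It's easier to compute the probability that all 12 are distinct.
P(all distinct) = 256/256 · 255/256 · ··· · 245/256 ≈ 0.770.
So the probability of at least one match is 1 − 0.770 = 0.230.

0.230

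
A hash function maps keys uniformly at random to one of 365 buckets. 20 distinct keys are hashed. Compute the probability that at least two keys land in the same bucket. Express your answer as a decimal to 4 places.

0.4114

It's easier to compute the probability that all 20 are distinct.
P(all distinct) = 365/365 · 364/365 · ··· · 346/365 ≈ 0.5886.
So the probability of at least one match is 1 − 0.5886 = 0.4114.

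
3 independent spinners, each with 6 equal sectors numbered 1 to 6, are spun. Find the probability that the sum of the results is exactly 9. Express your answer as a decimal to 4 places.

There are 6^3 = 216 equally likely outcomes.
The number of ordered 3-tuples from {1,…,6} summing to 9 is 25.
P(sum = 9) = 25/216 ≈ 0.1157.

0.1157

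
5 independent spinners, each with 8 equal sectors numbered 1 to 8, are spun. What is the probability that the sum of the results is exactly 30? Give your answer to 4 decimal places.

There are 8^5 = 32768 equally likely outcomes.
The number of ordered 5-tuples from {1,…,8} summing to 30 is 926.
P(sum = 30) = 926/32768 = 463/16384 ≈ 0.0283.

0.0283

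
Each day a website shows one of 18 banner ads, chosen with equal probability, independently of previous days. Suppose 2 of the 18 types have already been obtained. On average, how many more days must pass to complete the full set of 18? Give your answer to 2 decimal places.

Starting from 2 distinct types, each trial gives a new one with probability (18−i)/18 when i types are held, so the wait for the next new type is 18/(18−i).
E = 18/16 + 18/15 + 18/14 + 18/13 + 18/12 + 18/11 + 18/10 + 18/9 + 18/8 + 18/7 + 18/6 + 18/5 + 18/4 + 18/3 + 18/2 + 18/1 = 2436559/40040 ≈ 60.85.

60.85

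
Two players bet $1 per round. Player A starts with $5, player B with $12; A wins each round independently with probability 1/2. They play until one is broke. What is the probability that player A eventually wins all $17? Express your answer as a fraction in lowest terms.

5/17

With a fair step, P(i) = ½P(i−1) + ½P(i+1) with P(0)=0, P(17)=1 has the linear solution P(i) = i/17.
P(5) = 5/17.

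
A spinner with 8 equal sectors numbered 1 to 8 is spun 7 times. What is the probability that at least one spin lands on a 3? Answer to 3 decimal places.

0.607

P(no spin lands on a 3) = (7/8)^7 ≈ 0.393.
P(at least one) = 1 − 0.393 = 0.607.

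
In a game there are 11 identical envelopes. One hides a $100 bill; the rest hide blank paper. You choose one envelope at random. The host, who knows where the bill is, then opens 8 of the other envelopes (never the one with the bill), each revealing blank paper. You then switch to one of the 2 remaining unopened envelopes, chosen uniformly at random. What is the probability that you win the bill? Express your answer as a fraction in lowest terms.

Your original envelope holds the bill with probability 1/11, so the other 10 collectively hold it with probability 10/11.
The host can always find 8 empty envelopes to open, so the reveals don't change that 10/11; it is now spread over the 2 remaining unopened envelopes.
P(win by switching) = (10/11) · (1/2) = 5/11.

5/11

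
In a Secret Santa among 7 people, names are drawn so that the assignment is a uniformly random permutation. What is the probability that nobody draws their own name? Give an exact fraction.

This is the derangement probability: permutations of 7 with no fixed point.
D(7) = 7! · (1 − 1/1! + 1/2! − ··· + (−1)^7/7!) = 1854.
P = 1854/5040 = 103/280.

103/280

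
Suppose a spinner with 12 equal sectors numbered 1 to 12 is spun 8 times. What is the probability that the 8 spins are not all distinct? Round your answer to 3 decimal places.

0.954

P(all 8 different) = 12/12 · 11/12 · ··· · 5/12 ≈ 0.046.
P(at least two equal) = 1 − 0.046 = 0.954.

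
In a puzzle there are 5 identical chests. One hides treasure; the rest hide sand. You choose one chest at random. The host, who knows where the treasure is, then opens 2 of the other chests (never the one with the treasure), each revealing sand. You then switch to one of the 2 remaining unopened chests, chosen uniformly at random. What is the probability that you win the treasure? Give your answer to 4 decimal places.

Your original chest holds the treasure with probability 1/5, so the other 4 collectively hold it with probability 4/5.
The host can always find 2 empty chests to open, so the reveals don't change that 4/5; it is now spread over the 2 remaining unopened chests.
P(win by switching) = (4/5) · (1/2) = 2/5 ≈ 0.4000.

0.4000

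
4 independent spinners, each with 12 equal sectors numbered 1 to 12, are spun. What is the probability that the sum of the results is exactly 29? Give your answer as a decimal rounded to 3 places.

0.051

There are 12^4 = 20736 equally likely outcomes.
The number of ordered 4-tuples from {1,…,12} summing to 29 is 1060.
P(sum = 29) = 1060/20736 = 265/5184 ≈ 0.051.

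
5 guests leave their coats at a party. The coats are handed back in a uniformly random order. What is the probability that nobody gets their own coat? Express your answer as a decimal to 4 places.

0.3667

This is the derangement probability: permutations of 5 with no fixed point.
D(5) = 5! · (1 − 1/1! + 1/2! − ··· + (−1)^5/5!) = 44.
P = 44/120 = 11/30 ≈ 0.3667.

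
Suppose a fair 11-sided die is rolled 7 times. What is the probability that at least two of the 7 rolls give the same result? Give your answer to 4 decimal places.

P(all 7 different) = 11/11 · 10/11 · ··· · 5/11 ≈ 0.0853.
P(at least two equal) = 1 − 0.0853 = 0.9147.

0.9147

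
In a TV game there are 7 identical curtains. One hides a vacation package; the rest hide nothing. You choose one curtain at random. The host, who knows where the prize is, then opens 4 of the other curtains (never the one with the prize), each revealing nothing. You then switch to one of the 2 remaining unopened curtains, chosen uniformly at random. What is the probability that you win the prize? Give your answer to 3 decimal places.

Your original curtain holds the prize with probability 1/7, so the other 6 collectively hold it with probability 6/7.
The host can always find 4 empty curtains to open, so the reveals don't change that 6/7; it is now spread over the 2 remaining unopened curtains.
P(win by switching) = (6/7) · (1/2) = 3/7 ≈ 0.429.

0.429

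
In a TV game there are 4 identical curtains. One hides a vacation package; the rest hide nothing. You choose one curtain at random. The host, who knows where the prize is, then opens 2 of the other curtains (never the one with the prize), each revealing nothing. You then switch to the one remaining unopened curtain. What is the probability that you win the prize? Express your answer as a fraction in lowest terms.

3/4

Your original curtain holds the prize with probability 1/4, so the other 3 collectively hold it with probability 3/4.
The host can always find 2 empty curtains to open, so the reveals don't change that 3/4; it is now spread over the 1 remaining unopened curtain.
P(win by switching) = (3/4) · (1/1) = 3/4.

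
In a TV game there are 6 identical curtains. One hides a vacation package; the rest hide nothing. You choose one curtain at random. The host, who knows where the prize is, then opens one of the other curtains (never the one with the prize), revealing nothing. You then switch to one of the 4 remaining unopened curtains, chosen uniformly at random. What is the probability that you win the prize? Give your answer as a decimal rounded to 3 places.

0.208

Your original curtain holds the prize with probability 1/6, so the other 5 collectively hold it with probability 5/6.
The host can always find an empty curtain to open, so this doesn't change that 5/6; it is now spread over the 4 remaining unopened curtains.
P(win by switching) = (5/6) · (1/4) = 5/24 ≈ 0.208.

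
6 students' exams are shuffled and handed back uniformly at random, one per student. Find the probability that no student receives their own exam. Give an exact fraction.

This is the derangement probability: permutations of 6 with no fixed point.
D(6) = 6! · (1 − 1/1! + 1/2! − ··· + (−1)^6/6!) = 265.
P = 265/720 = 53/144.

53/144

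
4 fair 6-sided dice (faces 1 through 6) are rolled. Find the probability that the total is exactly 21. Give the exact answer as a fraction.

5/324

There are 6^4 = 1296 equally likely outcomes.
The number of ordered 4-tuples from {1,…,6} summing to 21 is 20.
P(sum = 21) = 20/1296 = 5/324.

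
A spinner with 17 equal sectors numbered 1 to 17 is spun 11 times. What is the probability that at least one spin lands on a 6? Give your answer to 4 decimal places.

0.4867

P(no spin lands on a 6) = (16/17)^11 ≈ 0.5133.
P(at least one) = 1 − 0.5133 = 0.4867.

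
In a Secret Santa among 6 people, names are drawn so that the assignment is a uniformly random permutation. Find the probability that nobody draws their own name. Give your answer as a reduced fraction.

53/144

This is the derangement probability: permutations of 6 with no fixed point.
D(6) = 6! · (1 − 1/1! + 1/2! − ··· + (−1)^6/6!) = 265.
P = 265/720 = 53/144.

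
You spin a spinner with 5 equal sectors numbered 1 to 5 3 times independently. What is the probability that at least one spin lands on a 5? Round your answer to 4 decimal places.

0.4880

P(no spin lands on a 5) = (4/5)^3 ≈ 0.5120.
P(at least one) = 1 − 0.5120 = 0.4880.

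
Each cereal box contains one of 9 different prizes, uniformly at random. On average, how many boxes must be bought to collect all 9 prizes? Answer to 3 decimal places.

25.461

After i distinct types are collected, each trial gives a new one with probability (9−i)/9, so the expected wait for the next new type is 9/(9−i).
E = 9/9 + 9/8 + 9/7 + 9/6 + 9/5 + 9/4 + 9/3 + 9/2 + 9/1 = 7129/280 ≈ 25.461.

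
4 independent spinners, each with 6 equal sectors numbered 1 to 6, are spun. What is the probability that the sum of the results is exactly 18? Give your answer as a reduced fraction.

There are 6^4 = 1296 equally likely outcomes.
The number of ordered 4-tuples from {1,…,6} summing to 18 is 80.
P(sum = 18) = 80/1296 = 5/81.

5/81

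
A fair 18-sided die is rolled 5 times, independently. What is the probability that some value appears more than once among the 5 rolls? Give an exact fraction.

997/2187

P(all 5 different) = 18/18 · 17/18 · ··· · 14/18 = 1190/2187.
P(at least two equal) = 1 − 1190/2187 = 997/2187.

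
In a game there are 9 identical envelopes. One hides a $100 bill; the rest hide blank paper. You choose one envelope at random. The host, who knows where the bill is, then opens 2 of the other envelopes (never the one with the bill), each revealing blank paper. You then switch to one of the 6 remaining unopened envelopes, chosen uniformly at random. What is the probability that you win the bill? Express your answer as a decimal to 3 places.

0.148

Your original envelope holds the bill with probability 1/9, so the other 8 collectively hold it with probability 8/9.
The host can always find 2 empty envelopes to open, so the reveals don't change that 8/9; it is now spread over the 6 remaining unopened envelopes.
P(win by switching) = (8/9) · (1/6) = 4/27 ≈ 0.148.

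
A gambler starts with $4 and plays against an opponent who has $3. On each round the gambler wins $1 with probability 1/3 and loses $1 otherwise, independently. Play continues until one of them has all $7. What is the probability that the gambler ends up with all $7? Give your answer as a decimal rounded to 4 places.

Let r = q/p = (2/3)/(1/3) = 2. The recurrence P(i) = p·P(i+1) + q·P(i−1) with P(0)=0, P(7)=1 gives P(i) = (1 − r^i)/(1 − r^7).
P(4) = (1 − (2)^4) / (1 − (2)^7) = 15/127 ≈ 0.1181.

0.1181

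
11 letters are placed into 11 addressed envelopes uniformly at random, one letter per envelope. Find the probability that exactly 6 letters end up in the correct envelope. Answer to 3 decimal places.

0.001

Choose which 6 of the 11 are fixed: C(11,6) = 462 ways.
The remaining 5 must have no fixed point: D(5) = 44.
P = 462·44/39916800 = 11/21600 ≈ 0.001.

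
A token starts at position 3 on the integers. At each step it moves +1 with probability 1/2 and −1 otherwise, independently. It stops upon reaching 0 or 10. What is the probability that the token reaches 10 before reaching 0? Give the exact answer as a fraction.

With a fair step, P(i) = ½P(i−1) + ½P(i+1) with P(0)=0, P(10)=1 has the linear solution P(i) = i/10.
P(3) = 3/10.

3/10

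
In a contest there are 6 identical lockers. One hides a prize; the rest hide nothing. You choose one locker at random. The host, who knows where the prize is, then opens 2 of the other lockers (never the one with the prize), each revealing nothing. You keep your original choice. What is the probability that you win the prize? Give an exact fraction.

1/6

The host can always open 2 empty lockers regardless of your choice, so the reveals give no information about your original locker.
P(win by staying) = 1/6.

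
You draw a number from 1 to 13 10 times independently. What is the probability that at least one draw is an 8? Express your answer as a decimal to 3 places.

P(no draw is an 8) = (12/13)^10 ≈ 0.449.
P(at least one) = 1 − 0.449 = 0.551.

0.551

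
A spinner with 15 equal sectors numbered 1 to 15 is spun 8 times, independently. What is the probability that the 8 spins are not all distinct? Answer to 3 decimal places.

0.899

P(all 8 different) = 15/15 · 14/15 · ··· · 8/15 ≈ 0.101.
P(at least two equal) = 1 − 0.101 = 0.899.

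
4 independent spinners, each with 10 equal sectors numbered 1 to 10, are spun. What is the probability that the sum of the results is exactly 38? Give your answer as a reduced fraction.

1/1000

There are 10^4 = 10000 equally likely outcomes.
The number of ordered 4-tuples from {1,…,10} summing to 38 is 10.
P(sum = 38) = 10/10000 = 1/1000.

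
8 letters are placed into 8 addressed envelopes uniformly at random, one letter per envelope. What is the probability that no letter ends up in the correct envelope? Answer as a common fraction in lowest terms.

This is the derangement probability: permutations of 8 with no fixed point.
D(8) = 8! · (1 − 1/1! + 1/2! − ··· + (−1)^8/8!) = 14833.
P = 14833/40320 = 2119/5760.

2119/5760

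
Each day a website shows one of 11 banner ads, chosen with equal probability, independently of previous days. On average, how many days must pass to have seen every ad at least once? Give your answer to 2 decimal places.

After i distinct types are collected, each trial gives a new one with probability (11−i)/11, so the expected wait for the next new type is 11/(11−i).
E = 11/11 + 11/10 + 11/9 + 11/8 + 11/7 + 11/6 + 11/5 + 11/4 + 11/3 + 11/2 + 11/1 = 83711/2520 ≈ 33.22.

33.22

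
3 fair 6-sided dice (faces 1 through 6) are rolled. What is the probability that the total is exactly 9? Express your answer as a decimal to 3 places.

There are 6^3 = 216 equally likely outcomes.
The number of ordered 3-tuples from {1,…,6} summing to 9 is 25.
P(sum = 9) = 25/216 ≈ 0.116.

0.116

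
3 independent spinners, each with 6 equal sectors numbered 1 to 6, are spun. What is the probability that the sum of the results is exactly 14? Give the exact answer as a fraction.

5/72

There are 6^3 = 216 equally likely outcomes.
The number of ordered 3-tuples from {1,…,6} summing to 14 is 15.
P(sum = 14) = 15/216 = 5/72.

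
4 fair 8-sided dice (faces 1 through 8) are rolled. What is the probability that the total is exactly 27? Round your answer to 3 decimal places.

There are 8^4 = 4096 equally likely outcomes.
The number of ordered 4-tuples from {1,…,8} summing to 27 is 56.
P(sum = 27) = 56/4096 = 7/512 ≈ 0.014.

0.014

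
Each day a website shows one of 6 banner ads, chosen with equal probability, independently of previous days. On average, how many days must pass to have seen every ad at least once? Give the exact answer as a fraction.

After i distinct types are collected, each trial gives a new one with probability (6−i)/6, so the expected wait for the next new type is 6/(6−i).
E = 6/6 + 6/5 + 6/4 + 6/3 + 6/2 + 6/1 = 147/10.

147/10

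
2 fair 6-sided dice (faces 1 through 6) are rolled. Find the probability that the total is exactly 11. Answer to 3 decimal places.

0.056

There are 6^2 = 36 equally likely outcomes.
The number of ordered 2-tuples from {1,…,6} summing to 11 is 2.
P(sum = 11) = 2/36 = 1/18 ≈ 0.056.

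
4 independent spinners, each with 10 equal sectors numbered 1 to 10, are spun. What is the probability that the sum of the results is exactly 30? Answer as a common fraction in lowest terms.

141/5000

There are 10^4 = 10000 equally likely outcomes.
The number of ordered 4-tuples from {1,…,10} summing to 30 is 282.
P(sum = 30) = 282/10000 = 141/5000.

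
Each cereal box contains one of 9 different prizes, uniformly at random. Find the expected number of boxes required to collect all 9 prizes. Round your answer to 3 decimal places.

25.461

After i distinct types are collected, each trial gives a new one with probability (9−i)/9, so the expected wait for the next new type is 9/(9−i).
E = 9/9 + 9/8 + 9/7 + 9/6 + 9/5 + 9/4 + 9/3 + 9/2 + 9/1 = 7129/280 ≈ 25.461.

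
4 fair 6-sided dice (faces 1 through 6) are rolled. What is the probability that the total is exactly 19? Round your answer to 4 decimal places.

0.0432

There are 6^4 = 1296 equally likely outcomes.
The number of ordered 4-tuples from {1,…,6} summing to 19 is 56.
P(sum = 19) = 56/1296 = 7/162 ≈ 0.0432.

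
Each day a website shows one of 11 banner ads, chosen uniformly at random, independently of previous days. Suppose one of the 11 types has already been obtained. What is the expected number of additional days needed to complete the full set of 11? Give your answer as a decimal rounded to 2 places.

32.22

Starting from 1 distinct type, each trial gives a new one with probability (11−i)/11 when i types are held, so the wait for the next new type is 11/(11−i).
E = 11/10 + 11/9 + 11/8 + 11/7 + 11/6 + 11/5 + 11/4 + 11/3 + 11/2 + 11/1 = 81191/2520 ≈ 32.22.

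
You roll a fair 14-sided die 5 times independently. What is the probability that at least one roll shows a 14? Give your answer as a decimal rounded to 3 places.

P(no roll shows a 14) = (13/14)^5 ≈ 0.690.
P(at least one) = 1 − 0.690 = 0.310.

0.310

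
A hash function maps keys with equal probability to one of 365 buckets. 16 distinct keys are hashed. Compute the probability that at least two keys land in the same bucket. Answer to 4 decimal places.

It's easier to compute the probability that all 16 are distinct.
P(all distinct) = 365/365 · 364/365 · ··· · 350/365 ≈ 0.7164.
So the probability of at least one match is 1 − 0.7164 = 0.2836.

0.2836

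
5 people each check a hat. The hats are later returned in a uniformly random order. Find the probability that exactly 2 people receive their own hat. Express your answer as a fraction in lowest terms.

Choose which 2 of the 5 are fixed: C(5,2) = 10 ways.
The remaining 3 must have no fixed point: D(3) = 2.
P = 10·2/120 = 1/6.

1/6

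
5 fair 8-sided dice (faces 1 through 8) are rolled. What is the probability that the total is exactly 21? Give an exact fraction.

595/8192

There are 8^5 = 32768 equally likely outcomes.
The number of ordered 5-tuples from {1,…,8} summing to 21 is 2380.
P(sum = 21) = 2380/32768 = 595/8192.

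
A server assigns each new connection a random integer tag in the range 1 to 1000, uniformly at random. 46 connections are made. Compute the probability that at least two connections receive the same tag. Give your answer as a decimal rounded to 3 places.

It's easier to compute the probability that all 46 are distinct.
P(all distinct) = 1000/1000 · 999/1000 · ··· · 955/1000 ≈ 0.350.
So the probability of at least one match is 1 − 0.350 = 0.650.

0.650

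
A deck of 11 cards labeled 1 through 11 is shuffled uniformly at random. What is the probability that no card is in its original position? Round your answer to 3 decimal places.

This is the derangement probability: permutations of 11 with no fixed point.
D(11) = 11! · (1 − 1/1! + 1/2! − ··· + (−1)^11/11!) = 14684570.
P = 14684570/39916800 = 1468457/3991680 ≈ 0.368.

0.368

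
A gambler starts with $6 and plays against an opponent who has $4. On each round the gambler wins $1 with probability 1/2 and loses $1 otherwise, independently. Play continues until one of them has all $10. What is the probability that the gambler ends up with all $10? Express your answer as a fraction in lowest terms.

3/5

With a fair step, P(i) = ½P(i−1) + ½P(i+1) with P(0)=0, P(10)=1 has the linear solution P(i) = i/10.
P(6) = 6/10 = 3/5.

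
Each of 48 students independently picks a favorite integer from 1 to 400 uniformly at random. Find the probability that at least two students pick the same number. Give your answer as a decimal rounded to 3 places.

0.947

It's easier to compute the probability that all 48 are distinct.
P(all distinct) = 400/400 · 399/400 · ··· · 353/400 ≈ 0.053.
So the probability of at least one match is 1 − 0.053 = 0.947.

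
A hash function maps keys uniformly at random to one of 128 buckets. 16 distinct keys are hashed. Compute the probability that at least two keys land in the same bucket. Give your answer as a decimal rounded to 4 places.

0.6239

It's easier to compute the probability that all 16 are distinct.
P(all distinct) = 128/128 · 127/128 · ··· · 113/128 ≈ 0.3761.
So the probability of at least one match is 1 − 0.3761 = 0.6239.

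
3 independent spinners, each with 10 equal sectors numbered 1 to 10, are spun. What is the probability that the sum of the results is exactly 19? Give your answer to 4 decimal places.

There are 10^3 = 1000 equally likely outcomes.
The number of ordered 3-tuples from {1,…,10} summing to 19 is 69.
P(sum = 19) = 69/1000 ≈ 0.0690.

0.0690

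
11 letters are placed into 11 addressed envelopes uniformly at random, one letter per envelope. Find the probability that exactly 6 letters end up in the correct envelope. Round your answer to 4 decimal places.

Choose which 6 of the 11 are fixed: C(11,6) = 462 ways.
The remaining 5 must have no fixed point: D(5) = 44.
P = 462·44/39916800 = 11/21600 ≈ 0.0005.

0.0005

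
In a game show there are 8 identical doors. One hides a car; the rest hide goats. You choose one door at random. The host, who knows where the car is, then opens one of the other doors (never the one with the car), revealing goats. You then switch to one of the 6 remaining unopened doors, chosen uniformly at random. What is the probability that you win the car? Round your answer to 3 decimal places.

0.146

Your original door holds the car with probability 1/8, so the other 7 collectively hold it with probability 7/8.
The host can always find an empty door to open, so this doesn't change that 7/8; it is now spread over the 6 remaining unopened doors.
P(win by switching) = (7/8) · (1/6) = 7/48 ≈ 0.146.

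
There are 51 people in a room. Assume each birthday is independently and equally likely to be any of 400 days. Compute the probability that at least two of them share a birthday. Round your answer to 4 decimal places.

0.9642

It's easier to compute the probability that all 51 are distinct.
P(all distinct) = 400/400 · 399/400 · ··· · 350/400 ≈ 0.0358.
So the probability of at least one match is 1 − 0.0358 = 0.9642.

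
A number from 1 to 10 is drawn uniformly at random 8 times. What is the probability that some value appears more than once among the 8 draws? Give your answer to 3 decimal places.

0.982

P(all 8 different) = 10/10 · 9/10 · ··· · 3/10 ≈ 0.018.
P(at least two equal) = 1 − 0.018 = 0.982.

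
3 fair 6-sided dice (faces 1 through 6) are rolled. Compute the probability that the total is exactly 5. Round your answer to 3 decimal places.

0.028

There are 6^3 = 216 equally likely outcomes.
The number of ordered 3-tuples from {1,…,6} summing to 5 is 6.
P(sum = 5) = 6/216 = 1/36 ≈ 0.028.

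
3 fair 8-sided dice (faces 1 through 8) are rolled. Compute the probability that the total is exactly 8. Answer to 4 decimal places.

0.0410

There are 8^3 = 512 equally likely outcomes.
The number of ordered 3-tuples from {1,…,8} summing to 8 is 21.
P(sum = 8) = 21/512 ≈ 0.0410.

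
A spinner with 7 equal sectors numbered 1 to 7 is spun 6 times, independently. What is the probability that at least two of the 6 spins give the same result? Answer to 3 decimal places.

0.957

P(all 6 different) = 7/7 · 6/7 · ··· · 2/7 ≈ 0.043.
P(at least two equal) = 1 − 0.043 = 0.957.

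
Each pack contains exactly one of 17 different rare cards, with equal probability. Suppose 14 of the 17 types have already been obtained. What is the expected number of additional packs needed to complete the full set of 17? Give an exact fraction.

187/6

Starting from 14 distinct types, each trial gives a new one with probability (17−i)/17 when i types are held, so the wait for the next new type is 17/(17−i).
E = 17/3 + 17/2 + 17/1 = 187/6.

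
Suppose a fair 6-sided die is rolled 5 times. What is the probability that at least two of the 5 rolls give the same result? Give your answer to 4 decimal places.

P(all 5 different) = 6/6 · 5/6 · ··· · 2/6 ≈ 0.0926.
P(at least two equal) = 1 − 0.0926 = 0.9074.

0.9074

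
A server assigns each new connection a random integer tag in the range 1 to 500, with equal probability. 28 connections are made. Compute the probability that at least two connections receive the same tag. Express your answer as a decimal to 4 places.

0.5371

It's easier to compute the probability that all 28 are distinct.
P(all distinct) = 500/500 · 499/500 · ··· · 473/500 ≈ 0.4629.
So the probability of at least one match is 1 − 0.4629 = 0.5371.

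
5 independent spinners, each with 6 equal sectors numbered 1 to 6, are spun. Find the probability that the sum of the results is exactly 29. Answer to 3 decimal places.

0.001

There are 6^5 = 7776 equally likely outcomes.
The number of ordered 5-tuples from {1,…,6} summing to 29 is 5.
P(sum = 29) = 5/7776 ≈ 0.001.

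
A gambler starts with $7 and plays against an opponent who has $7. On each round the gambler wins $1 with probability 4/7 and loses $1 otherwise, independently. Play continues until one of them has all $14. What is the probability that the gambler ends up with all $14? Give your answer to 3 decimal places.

0.882

Let r = q/p = (3/7)/(4/7) = 3/4. The recurrence P(i) = p·P(i+1) + q·P(i−1) with P(0)=0, P(14)=1 gives P(i) = (1 − r^i)/(1 − r^14).
P(7) = (1 − (3/4)^7) / (1 − (3/4)^14) = 16384/18571 ≈ 0.882.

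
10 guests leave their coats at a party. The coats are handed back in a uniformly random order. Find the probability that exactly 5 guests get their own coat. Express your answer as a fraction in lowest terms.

11/3600

Choose which 5 of the 10 are fixed: C(10,5) = 252 ways.
The remaining 5 must have no fixed point: D(5) = 44.
P = 252·44/3628800 = 11/3600.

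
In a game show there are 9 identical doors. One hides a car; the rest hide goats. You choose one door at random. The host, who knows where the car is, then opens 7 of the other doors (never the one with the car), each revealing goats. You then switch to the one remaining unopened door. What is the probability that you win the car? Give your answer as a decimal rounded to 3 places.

0.889

Your original door holds the car with probability 1/9, so the other 8 collectively hold it with probability 8/9.
The host can always find 7 empty doors to open, so the reveals don't change that 8/9; it is now spread over the 1 remaining unopened door.
P(win by switching) = (8/9) · (1/1) = 8/9 ≈ 0.889.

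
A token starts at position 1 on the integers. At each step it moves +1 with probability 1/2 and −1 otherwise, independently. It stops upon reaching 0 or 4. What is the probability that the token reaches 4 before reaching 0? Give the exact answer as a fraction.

1/4

With a fair step, P(i) = ½P(i−1) + ½P(i+1) with P(0)=0, P(4)=1 has the linear solution P(i) = i/4.
P(1) = 1/4.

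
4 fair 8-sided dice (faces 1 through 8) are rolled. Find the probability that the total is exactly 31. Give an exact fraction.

1/1024

There are 8^4 = 4096 equally likely outcomes.
The number of ordered 4-tuples from {1,…,8} summing to 31 is 4.
P(sum = 31) = 4/4096 = 1/1024.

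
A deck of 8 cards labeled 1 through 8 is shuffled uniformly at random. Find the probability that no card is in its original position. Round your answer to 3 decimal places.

This is the derangement probability: permutations of 8 with no fixed point.
D(8) = 8! · (1 − 1/1! + 1/2! − ··· + (−1)^8/8!) = 14833.
P = 14833/40320 = 2119/5760 ≈ 0.368.

0.368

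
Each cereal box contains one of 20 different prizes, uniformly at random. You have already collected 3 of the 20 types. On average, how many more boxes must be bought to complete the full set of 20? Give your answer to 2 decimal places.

Starting from 3 distinct types, each trial gives a new one with probability (20−i)/20 when i types are held, so the wait for the next new type is 20/(20−i).
E = 20/17 + 20/16 + 20/15 + 20/14 + 20/13 + 20/12 + 20/11 + 20/10 + 20/9 + 20/8 + 20/7 + 20/6 + 20/5 + 20/4 + 20/3 + 20/2 + 20/1 = 42142223/612612 ≈ 68.79.

68.79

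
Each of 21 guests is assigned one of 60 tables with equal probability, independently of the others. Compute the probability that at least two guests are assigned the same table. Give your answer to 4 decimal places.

0.9814

It's easier to compute the probability that all 21 are distinct.
P(all distinct) = 60/60 · 59/60 · ··· · 40/60 ≈ 0.0186.
So the probability of at least one match is 1 − 0.0186 = 0.9814.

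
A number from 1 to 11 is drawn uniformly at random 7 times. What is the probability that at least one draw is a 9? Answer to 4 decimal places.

0.4868

P(no draw is a 9) = (10/11)^7 ≈ 0.5132.
P(at least one) = 1 − 0.5132 = 0.4868.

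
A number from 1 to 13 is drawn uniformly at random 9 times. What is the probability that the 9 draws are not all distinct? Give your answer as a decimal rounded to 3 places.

0.976

P(all 9 different) = 13/13 · 12/13 · ··· · 5/13 ≈ 0.024.
P(at least two equal) = 1 − 0.024 = 0.976.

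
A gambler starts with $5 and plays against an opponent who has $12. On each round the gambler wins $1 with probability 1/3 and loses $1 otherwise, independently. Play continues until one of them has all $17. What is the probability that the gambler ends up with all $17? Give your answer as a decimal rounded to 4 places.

0.0002

Let r = q/p = (2/3)/(1/3) = 2. The recurrence P(i) = p·P(i+1) + q·P(i−1) with P(0)=0, P(17)=1 gives P(i) = (1 − r^i)/(1 − r^17).
P(5) = (1 − (2)^5) / (1 − (2)^17) = 31/131071 ≈ 0.0002.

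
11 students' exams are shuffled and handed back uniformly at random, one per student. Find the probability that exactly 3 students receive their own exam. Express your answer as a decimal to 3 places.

0.061

Choose which 3 of the 11 are fixed: C(11,3) = 165 ways.
The remaining 8 must have no fixed point: D(8) = 14833.
P = 165·14833/39916800 = 2119/34560 ≈ 0.061.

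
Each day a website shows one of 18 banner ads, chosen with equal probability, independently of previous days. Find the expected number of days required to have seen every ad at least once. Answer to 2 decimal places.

After i distinct types are collected, each trial gives a new one with probability (18−i)/18, so the expected wait for the next new type is 18/(18−i).
E = 18/18 + 18/17 + 18/16 + 18/15 + 18/14 + 18/13 + 18/12 + 18/11 + 18/10 + 18/9 + 18/8 + 18/7 + 18/6 + 18/5 + 18/4 + 18/3 + 18/2 + 18/1 = 42822903/680680 ≈ 62.91.

62.91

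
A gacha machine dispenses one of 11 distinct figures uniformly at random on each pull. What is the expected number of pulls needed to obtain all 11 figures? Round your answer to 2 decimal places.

33.22

After i distinct types are collected, each trial gives a new one with probability (11−i)/11, so the expected wait for the next new type is 11/(11−i).
E = 11/11 + 11/10 + 11/9 + 11/8 + 11/7 + 11/6 + 11/5 + 11/4 + 11/3 + 11/2 + 11/1 = 83711/2520 ≈ 33.22.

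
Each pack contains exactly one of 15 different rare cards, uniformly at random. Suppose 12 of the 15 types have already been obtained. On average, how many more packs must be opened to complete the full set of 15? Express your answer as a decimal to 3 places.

27.500

Starting from 12 distinct types, each trial gives a new one with probability (15−i)/15 when i types are held, so the wait for the next new type is 15/(15−i).
E = 15/3 + 15/2 + 15/1 = 55/2 ≈ 27.500.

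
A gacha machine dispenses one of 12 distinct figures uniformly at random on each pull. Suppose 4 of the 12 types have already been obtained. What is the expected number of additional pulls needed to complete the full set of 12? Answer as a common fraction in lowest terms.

Starting from 4 distinct types, each trial gives a new one with probability (12−i)/12 when i types are held, so the wait for the next new type is 12/(12−i).
E = 12/8 + 12/7 + 12/6 + 12/5 + 12/4 + 12/3 + 12/2 + 12/1 = 2283/70.

2283/70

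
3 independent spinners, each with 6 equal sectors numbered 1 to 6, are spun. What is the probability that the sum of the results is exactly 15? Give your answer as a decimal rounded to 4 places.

There are 6^3 = 216 equally likely outcomes.
The number of ordered 3-tuples from {1,…,6} summing to 15 is 10.
P(sum = 15) = 10/216 = 5/108 ≈ 0.0463.

0.0463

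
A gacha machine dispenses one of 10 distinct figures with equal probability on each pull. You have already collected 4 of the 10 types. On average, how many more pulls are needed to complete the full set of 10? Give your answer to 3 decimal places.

Starting from 4 distinct types, each trial gives a new one with probability (10−i)/10 when i types are held, so the wait for the next new type is 10/(10−i).
E = 10/6 + 10/5 + 10/4 + 10/3 + 10/2 + 10/1 = 49/2 ≈ 24.500.

24.500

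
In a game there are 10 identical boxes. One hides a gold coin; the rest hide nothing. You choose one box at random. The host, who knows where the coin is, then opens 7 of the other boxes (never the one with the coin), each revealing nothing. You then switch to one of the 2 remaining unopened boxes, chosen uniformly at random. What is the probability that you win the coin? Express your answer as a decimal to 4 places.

0.4500

Your original box holds the coin with probability 1/10, so the other 9 collectively hold it with probability 9/10.
The host can always find 7 empty boxes to open, so the reveals don't change that 9/10; it is now spread over the 2 remaining unopened boxes.
P(win by switching) = (9/10) · (1/2) = 9/20 ≈ 0.4500.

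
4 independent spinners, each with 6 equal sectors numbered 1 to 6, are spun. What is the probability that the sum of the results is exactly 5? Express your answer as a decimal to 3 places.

0.003

There are 6^4 = 1296 equally likely outcomes.
The number of ordered 4-tuples from {1,…,6} summing to 5 is 4.
P(sum = 5) = 4/1296 = 1/324 ≈ 0.003.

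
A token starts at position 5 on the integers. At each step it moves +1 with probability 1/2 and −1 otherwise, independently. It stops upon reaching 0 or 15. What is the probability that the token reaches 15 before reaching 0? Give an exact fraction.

1/3

With a fair step, P(i) = ½P(i−1) + ½P(i+1) with P(0)=0, P(15)=1 has the linear solution P(i) = i/15.
P(5) = 5/15 = 1/3.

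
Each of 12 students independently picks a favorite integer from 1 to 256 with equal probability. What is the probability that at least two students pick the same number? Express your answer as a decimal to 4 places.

It's easier to compute the probability that all 12 are distinct.
P(all distinct) = 256/256 · 255/256 · ··· · 245/256 ≈ 0.7697.
So the probability of at least one match is 1 − 0.7697 = 0.2303.

0.2303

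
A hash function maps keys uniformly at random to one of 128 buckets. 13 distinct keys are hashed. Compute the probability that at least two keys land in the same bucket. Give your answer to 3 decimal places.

0.468

It's easier to compute the probability that all 13 are distinct.
P(all distinct) = 128/128 · 127/128 · ··· · 116/128 ≈ 0.532.
So the probability of at least one match is 1 − 0.532 = 0.468.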